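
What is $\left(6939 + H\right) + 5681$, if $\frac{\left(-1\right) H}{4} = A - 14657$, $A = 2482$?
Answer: $61320$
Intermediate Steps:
$H = 48700$ ($H = - 4 \left(2482 - 14657\right) = \left(-4\right) \left(-12175\right) = 48700$)
$\left(6939 + H\right) + 5681 = \left(6939 + 48700\right) + 5681 = 55639 + 5681 = 61320$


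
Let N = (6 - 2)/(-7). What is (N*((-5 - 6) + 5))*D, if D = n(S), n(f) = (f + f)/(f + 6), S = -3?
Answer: -48/7 ≈ -6.8571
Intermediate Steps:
n(f) = 2*f/(6 + f) (n(f) = (2*f)/(6 + f) = 2*f/(6 + f))
D = -2 (D = 2*(-3)/(6 - 3) = 2*(-3)/3 = 2*(-3)*(⅓) = -2)
N = -4/7 (N = 4*(-⅐) = -4/7 ≈ -0.57143)
(N*((-5 - 6) + 5))*D = -4*((-5 - 6) + 5)/7*(-2) = -4*(-11 + 5)/7*(-2) = -4/7*(-6)*(-2) = (24/7)*(-2) = -48/7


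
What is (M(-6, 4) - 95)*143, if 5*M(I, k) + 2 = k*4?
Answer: -65923/5 ≈ -13185.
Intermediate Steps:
M(I, k) = -2/5 + 4*k/5 (M(I, k) = -2/5 + (k*4)/5 = -2/5 + (4*k)/5 = -2/5 + 4*k/5)
(M(-6, 4) - 95)*143 = ((-2/5 + (4/5)*4) - 95)*143 = ((-2/5 + 16/5) - 95)*143 = (14/5 - 95)*143 = -461/5*143 = -65923/5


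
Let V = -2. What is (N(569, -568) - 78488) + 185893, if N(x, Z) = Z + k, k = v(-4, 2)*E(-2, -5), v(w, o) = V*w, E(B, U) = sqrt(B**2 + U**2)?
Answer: 106837 + 8*sqrt(29) ≈ 1.0688e+5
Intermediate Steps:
v(w, o) = -2*w
k = 8*sqrt(29) (k = (-2*(-4))*sqrt((-2)**2 + (-5)**2) = 8*sqrt(4 + 25) = 8*sqrt(29) ≈ 43.081)
N(x, Z) = Z + 8*sqrt(29)
(N(569, -568) - 78488) + 185893 = ((-568 + 8*sqrt(29)) - 78488) + 185893 = (-79056 + 8*sqrt(29)) + 185893 = 106837 + 8*sqrt(29)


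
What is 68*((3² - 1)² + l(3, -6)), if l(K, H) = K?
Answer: 4556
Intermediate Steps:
68*((3² - 1)² + l(3, -6)) = 68*((3² - 1)² + 3) = 68*((9 - 1)² + 3) = 68*(8² + 3) = 68*(64 + 3) = 68*67 = 4556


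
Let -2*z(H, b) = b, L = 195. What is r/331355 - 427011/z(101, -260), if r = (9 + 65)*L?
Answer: -2176774677/662710 ≈ -3284.7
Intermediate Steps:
z(H, b) = -b/2
r = 14430 (r = (9 + 65)*195 = 74*195 = 14430)
r/331355 - 427011/z(101, -260) = 14430/331355 - 427011/((-½*(-260))) = 14430*(1/331355) - 427011/130 = 2886/66271 - 427011*1/130 = 2886/66271 - 32847/10 = -2176774677/662710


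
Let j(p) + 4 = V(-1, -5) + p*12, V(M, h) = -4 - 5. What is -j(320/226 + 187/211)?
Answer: -348733/23843 ≈ -14.626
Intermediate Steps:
V(M, h) = -9
j(p) = -13 + 12*p (j(p) = -4 + (-9 + p*12) = -4 + (-9 + 12*p) = -13 + 12*p)
-j(320/226 + 187/211) = -(-13 + 12*(320/226 + 187/211)) = -(-13 + 12*(320*(1/226) + 187*(1/211))) = -(-13 + 12*(160/113 + 187/211)) = -(-13 + 12*(54891/23843)) = -(-13 + 658692/23843) = -1*348733/23843 = -348733/23843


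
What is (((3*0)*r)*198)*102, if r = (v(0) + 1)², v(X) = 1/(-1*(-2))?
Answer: 0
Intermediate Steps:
v(X) = ½ (v(X) = 1/2 = ½)
r = 9/4 (r = (½ + 1)² = (3/2)² = 9/4 ≈ 2.2500)
(((3*0)*r)*198)*102 = (((3*0)*(9/4))*198)*102 = ((0*(9/4))*198)*102 = (0*198)*102 = 0*102 = 0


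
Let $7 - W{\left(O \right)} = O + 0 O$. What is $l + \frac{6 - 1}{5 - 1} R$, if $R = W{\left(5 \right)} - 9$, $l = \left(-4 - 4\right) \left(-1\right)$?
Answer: $- \frac{3}{4} \approx -0.75$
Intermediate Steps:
$l = 8$ ($l = \left(-8\right) \left(-1\right) = 8$)
$W{\left(O \right)} = 7 - O$ ($W{\left(O \right)} = 7 - \left(O + 0 O\right) = 7 - \left(O + 0\right) = 7 - O$)
$R = -7$ ($R = \left(7 - 5\right) - 9 = 2 - 9 = -7$)
$l + \frac{6 - 1}{5 - 1} R = 8 + \frac{6 - 1}{5 - 1} \left(-7\right) = 8 + \frac{5}{4} \left(-7\right) = 8 - \frac{35}{4} = - \frac{3}{4}$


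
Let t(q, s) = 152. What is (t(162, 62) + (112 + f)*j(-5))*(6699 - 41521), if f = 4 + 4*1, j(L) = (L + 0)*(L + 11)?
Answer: 120066256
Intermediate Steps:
j(L) = L*(11 + L)
f = 8 (f = 4 + 4 = 8)
(t(162, 62) + (112 + f)*j(-5))*(6699 - 41521) = (152 + (112 + 8)*(-5*(11 - 5)))*(6699 - 41521) = (152 + 120*(-5*6))*(-34822) = (152 + 120*(-30))*(-34822) = (152 - 3600)*(-34822) = -3448*(-34822) = 120066256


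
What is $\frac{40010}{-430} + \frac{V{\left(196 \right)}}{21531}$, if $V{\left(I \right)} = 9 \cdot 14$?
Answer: $- \frac{28713371}{308611} \approx -93.041$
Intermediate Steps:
$V{\left(I \right)} = 126$
$\frac{40010}{-430} + \frac{V{\left(196 \right)}}{21531} = \frac{40010}{-430} + \frac{126}{21531} = 40010 \left(- \frac{1}{430}\right) + 126 \cdot \frac{1}{21531} = - \frac{4001}{43} + \frac{42}{7177} = - \frac{28713371}{308611}$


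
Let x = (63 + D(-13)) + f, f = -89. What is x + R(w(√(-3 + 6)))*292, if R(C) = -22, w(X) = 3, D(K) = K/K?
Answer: -6449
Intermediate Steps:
D(K) = 1
x = -25 (x = (63 + 1) - 89 = 64 - 89 = -25)
x + R(w(√(-3 + 6)))*292 = -25 - 22*292 = -25 - 6424 = -6449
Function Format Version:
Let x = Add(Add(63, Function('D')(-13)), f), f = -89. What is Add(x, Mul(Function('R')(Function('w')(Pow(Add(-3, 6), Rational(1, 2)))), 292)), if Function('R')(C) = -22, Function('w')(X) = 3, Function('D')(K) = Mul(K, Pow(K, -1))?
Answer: -6449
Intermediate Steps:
Function('D')(K) = 1
x = -25 (x = Add(Add(63, 1), -89) = Add(64, -89) = -25)
Add(x, Mul(Function('R')(Function('w')(Pow(Add(-3, 6), Rational(1, 2)))), 292)) = Add(-25, Mul(-22, 292)) = Add(-25, -6424) = -6449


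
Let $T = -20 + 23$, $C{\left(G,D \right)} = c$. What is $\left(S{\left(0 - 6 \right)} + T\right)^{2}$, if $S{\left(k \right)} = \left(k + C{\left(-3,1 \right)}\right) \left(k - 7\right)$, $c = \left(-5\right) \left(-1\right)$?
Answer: $256$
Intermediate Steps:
$c = 5$
$C{\left(G,D \right)} = 5$
$S{\left(k \right)} = \left(-7 + k\right) \left(5 + k\right)$ ($S{\left(k \right)} = \left(k + 5\right) \left(k - 7\right) = \left(5 + k\right) \left(-7 + k\right) = \left(-7 + k\right) \left(5 + k\right)$)
$T = 3$
$\left(S{\left(0 - 6 \right)} + T\right)^{2} = \left(\left(-35 + \left(0 - 6\right)^{2} - 2 \left(0 - 6\right)\right) + 3\right)^{2} = \left(\left(-35 + \left(-6\right)^{2} - -12\right) + 3\right)^{2} = \left(\left(-35 + 36 + 12\right) + 3\right)^{2} = \left(13 + 3\right)^{2} = 16^{2} = 256$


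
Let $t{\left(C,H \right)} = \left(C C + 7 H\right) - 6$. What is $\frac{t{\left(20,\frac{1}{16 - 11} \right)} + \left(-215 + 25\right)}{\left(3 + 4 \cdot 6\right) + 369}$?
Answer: $\frac{1027}{1980} \approx 0.51869$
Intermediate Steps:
$t{\left(C,H \right)} = -6 + C^{2} + 7 H$ ($t{\left(C,H \right)} = \left(C^{2} + 7 H\right) - 6 = -6 + C^{2} + 7 H$)
$\frac{t{\left(20,\frac{1}{16 - 11} \right)} + \left(-215 + 25\right)}{\left(3 + 4 \cdot 6\right) + 369} = \frac{\left(-6 + 20^{2} + \frac{7}{16 - 11}\right) + \left(-215 + 25\right)}{\left(3 + 4 \cdot 6\right) + 369} = \frac{\left(-6 + 400 + \frac{7}{5}\right) - 190}{\left(3 + 24\right) + 369} = \frac{\left(-6 + 400 + 7 \cdot \frac{1}{5}\right) - 190}{27 + 369} = \frac{\left(-6 + 400 + \frac{7}{5}\right) - 190}{396} = \left(\frac{1977}{5} - 190\right) \frac{1}{396} = \frac{1027}{5} \cdot \frac{1}{396} = \frac{1027}{1980}$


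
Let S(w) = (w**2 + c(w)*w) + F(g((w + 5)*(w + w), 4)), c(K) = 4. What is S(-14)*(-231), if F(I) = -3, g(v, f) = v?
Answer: -31647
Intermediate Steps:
S(w) = -3 + w**2 + 4*w (S(w) = (w**2 + 4*w) - 3 = -3 + w**2 + 4*w)
S(-14)*(-231) = (-3 + (-14)**2 + 4*(-14))*(-231) = (-3 + 196 - 56)*(-231) = 137*(-231) = -31647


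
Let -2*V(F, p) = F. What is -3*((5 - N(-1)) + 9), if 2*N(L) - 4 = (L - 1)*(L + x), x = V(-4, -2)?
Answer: -39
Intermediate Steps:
V(F, p) = -F/2
x = 2 (x = -1/2*(-4) = 2)
N(L) = 2 + (-1 + L)*(2 + L)/2 (N(L) = 2 + ((L - 1)*(L + 2))/2 = 2 + ((-1 + L)*(2 + L))/2 = 2 + (-1 + L)*(2 + L)/2)
-3*((5 - N(-1)) + 9) = -3*((5 - (1 + (1/2)*(-1) + (1/2)*(-1)**2)) + 9) = -3*((5 - (1 - 1/2 + (1/2)*1)) + 9) = -3*((5 - (1 - 1/2 + 1/2)) + 9) = -3*((5 - 1*1) + 9) = -3*((5 - 1) + 9) = -3*(4 + 9) = -3*13 = -39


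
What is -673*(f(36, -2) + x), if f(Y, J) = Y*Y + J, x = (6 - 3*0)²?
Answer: -895090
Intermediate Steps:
x = 36 (x = (6 + 0)² = 6² = 36)
f(Y, J) = J + Y² (f(Y, J) = Y² + J = J + Y²)
-673*(f(36, -2) + x) = -673*((-2 + 36²) + 36) = -673*((-2 + 1296) + 36) = -673*(1294 + 36) = -673*1330 = -895090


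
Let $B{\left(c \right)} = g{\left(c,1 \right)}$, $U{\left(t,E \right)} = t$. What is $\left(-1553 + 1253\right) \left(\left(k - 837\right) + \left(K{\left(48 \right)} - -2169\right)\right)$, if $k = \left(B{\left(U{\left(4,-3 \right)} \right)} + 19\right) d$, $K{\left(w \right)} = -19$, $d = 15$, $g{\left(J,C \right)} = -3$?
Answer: $-465900$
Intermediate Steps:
$B{\left(c \right)} = -3$
$k = 240$ ($k = \left(-3 + 19\right) 15 = 16 \cdot 15 = 240$)
$\left(-1553 + 1253\right) \left(\left(k - 837\right) + \left(K{\left(48 \right)} - -2169\right)\right) = \left(-1553 + 1253\right) \left(\left(240 - 837\right) - -2150\right) = - 300 \left(-597 + \left(-19 + 2169\right)\right) = - 300 \left(-597 + 2150\right) = \left(-300\right) 1553 = -465900$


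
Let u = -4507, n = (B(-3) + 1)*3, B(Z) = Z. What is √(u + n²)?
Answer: I*√4471 ≈ 66.865*I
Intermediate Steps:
n = -6 (n = (-3 + 1)*3 = -2*3 = -6)
√(u + n²) = √(-4507 + (-6)²) = √(-4507 + 36) = √(-4471) = I*√4471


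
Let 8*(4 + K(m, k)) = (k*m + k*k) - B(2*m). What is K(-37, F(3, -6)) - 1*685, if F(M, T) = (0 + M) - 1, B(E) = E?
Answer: -1377/2 ≈ -688.50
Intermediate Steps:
F(M, T) = -1 + M (F(M, T) = M - 1 = -1 + M)
K(m, k) = -4 - m/4 + k²/8 + k*m/8 (K(m, k) = -4 + ((k*m + k*k) - 2*m)/8 = -4 + ((k*m + k²) - 2*m)/8 = -4 + ((k² + k*m) - 2*m)/8 = -4 + (k² - 2*m + k*m)/8 = -4 + (-m/4 + k²/8 + k*m/8) = -4 - m/4 + k²/8 + k*m/8)
K(-37, F(3, -6)) - 1*685 = (-4 - ¼*(-37) + (-1 + 3)²/8 + (⅛)*(-1 + 3)*(-37)) - 1*685 = (-4 + 37/4 + (⅛)*2² + (⅛)*2*(-37)) - 685 = (-4 + 37/4 + (⅛)*4 - 37/4) - 685 = (-4 + 37/4 + ½ - 37/4) - 685 = -7/2 - 685 = -1377/2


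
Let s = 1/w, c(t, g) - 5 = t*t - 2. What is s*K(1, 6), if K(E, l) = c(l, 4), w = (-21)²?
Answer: 13/147 ≈ 0.088435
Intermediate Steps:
w = 441
c(t, g) = 3 + t² (c(t, g) = 5 + (t*t - 2) = 5 + (t² - 2) = 5 + (-2 + t²) = 3 + t²)
K(E, l) = 3 + l²
s = 1/441 ≈ 0.0022676
s*K(1, 6) = (3 + 6²)/441 = (3 + 36)/441 = (1/441)*39 = 13/147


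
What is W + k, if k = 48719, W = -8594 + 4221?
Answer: 44346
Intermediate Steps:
W = -4373
W + k = -4373 + 48719 = 44346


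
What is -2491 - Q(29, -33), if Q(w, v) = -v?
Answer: -2524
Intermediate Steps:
-2491 - Q(29, -33) = -2491 - (-1)*(-33) = -2491 - 1*33 = -2491 - 33 = -2524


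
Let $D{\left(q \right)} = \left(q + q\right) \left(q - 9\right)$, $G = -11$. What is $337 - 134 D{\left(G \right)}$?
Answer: $-58623$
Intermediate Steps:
$D{\left(q \right)} = 2 q \left(-9 + q\right)$
$337 - 134 D{\left(G \right)} = 337 - 134 \cdot 2 \left(-11\right) \left(-9 - 11\right) = 337 - 134 \cdot 2 \left(-11\right) \left(-20\right) = 337 - 58960 = -58623$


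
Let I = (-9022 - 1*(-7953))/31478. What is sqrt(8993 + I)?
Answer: sqrt(8910810654630)/31478 ≈ 94.831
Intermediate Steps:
I = -1069/31478 (I = (-9022 + 7953)*(1/31478) = -1069*1/31478 = -1069/31478 ≈ -0.033960)
sqrt(8993 + I) = sqrt(8993 - 1069/31478) = sqrt(283080585/31478) = sqrt(8910810654630)/31478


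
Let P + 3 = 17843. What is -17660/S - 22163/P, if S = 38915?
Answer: -235505509/138848720 ≈ -1.6961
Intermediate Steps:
P = 17840 (P = -3 + 17843 = 17840)
-17660/S - 22163/P = -17660/38915 - 22163/17840 = -17660*1/38915 - 22163*1/17840 = -3532/7783 - 22163/17840 = -235505509/138848720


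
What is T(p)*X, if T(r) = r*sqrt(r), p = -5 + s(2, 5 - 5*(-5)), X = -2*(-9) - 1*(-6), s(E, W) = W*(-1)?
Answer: -840*I*sqrt(35) ≈ -4969.5*I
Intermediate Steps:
s(E, W) = -W
X = 24 (X = 18 + 6 = 24)
p = -35 (p = -5 - (5 - 5*(-5)) = -5 - (5 + 25) = -5 - 1*30 = -5 - 30 = -35)
T(r) = r**(3/2)
T(p)*X = (-35)**(3/2)*24 = -35*I*sqrt(35)*24 = -840*I*sqrt(35)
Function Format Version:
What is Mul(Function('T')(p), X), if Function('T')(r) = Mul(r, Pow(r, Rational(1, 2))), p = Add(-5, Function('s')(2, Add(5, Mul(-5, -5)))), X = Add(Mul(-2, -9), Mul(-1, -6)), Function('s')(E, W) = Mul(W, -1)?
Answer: Mul(-840, I, Pow(35, Rational(1, 2))) ≈ Mul(-4969.5, I)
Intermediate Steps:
Function('s')(E, W) = Mul(-1, W)
X = 24 (X = Add(18, 6) = 24)
p = -35 (p = Add(-5, Mul(-1, Add(5, Mul(-5, -5)))) = Add(-5, Mul(-1, Add(5, 25))) = Add(-5, Mul(-1, 30)) = Add(-5, -30) = -35)
Function('T')(r) = Pow(r, Rational(3, 2))
Mul(Function('T')(p), X) = Mul(Pow(-35, Rational(3, 2)), 24) = Mul(Mul(-35, I, Pow(35, Rational(1, 2))), 24) = Mul(-840, I, Pow(35, Rational(1, 2)))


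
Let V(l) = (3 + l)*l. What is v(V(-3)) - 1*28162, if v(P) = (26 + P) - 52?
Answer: -28188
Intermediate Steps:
V(l) = l*(3 + l)
v(P) = -26 + P
v(V(-3)) - 1*28162 = (-26 - 3*(3 - 3)) - 1*28162 = (-26 - 3*0) - 28162 = (-26 + 0) - 28162 = -26 - 28162 = -28188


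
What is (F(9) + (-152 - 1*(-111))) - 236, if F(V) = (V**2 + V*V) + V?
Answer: -106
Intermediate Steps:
F(V) = V + 2*V**2 (F(V) = (V**2 + V**2) + V = 2*V**2 + V = V + 2*V**2)
(F(9) + (-152 - 1*(-111))) - 236 = (9*(1 + 2*9) + (-152 - 1*(-111))) - 236 = (9*(1 + 18) + (-152 + 111)) - 236 = (9*19 - 41) - 236 = (171 - 41) - 236 = 130 - 236 = -106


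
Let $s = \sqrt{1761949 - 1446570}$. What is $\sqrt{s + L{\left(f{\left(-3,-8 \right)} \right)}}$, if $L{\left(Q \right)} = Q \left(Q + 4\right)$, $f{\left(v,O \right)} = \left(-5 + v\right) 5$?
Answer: $\sqrt{1440 + \sqrt{315379}} \approx 44.739$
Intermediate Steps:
$f{\left(v,O \right)} = -25 + 5 v$
$s = \sqrt{315379} \approx 561.59$
$L{\left(Q \right)} = Q \left(4 + Q\right)$
$\sqrt{s + L{\left(f{\left(-3,-8 \right)} \right)}} = \sqrt{\sqrt{315379} + \left(-25 + 5 \left(-3\right)\right) \left(4 + \left(-25 + 5 \left(-3\right)\right)\right)} = \sqrt{\sqrt{315379} + \left(-25 - 15\right) \left(4 - 40\right)} = \sqrt{\sqrt{315379} - 40 \left(4 - 40\right)} = \sqrt{\sqrt{315379} - -1440} = \sqrt{\sqrt{315379} + 1440} = \sqrt{1440 + \sqrt{315379}}$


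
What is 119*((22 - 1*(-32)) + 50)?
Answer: 12376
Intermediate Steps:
119*((22 - 1*(-32)) + 50) = 119*((22 + 32) + 50) = 119*(54 + 50) = 119*104 = 12376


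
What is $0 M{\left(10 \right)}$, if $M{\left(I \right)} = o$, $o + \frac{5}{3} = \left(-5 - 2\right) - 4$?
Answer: $0$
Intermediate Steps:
$o = - \frac{38}{3}$ ($o = - \frac{5}{3} - 11 = - \frac{38}{3} \approx -12.667$)
$M{\left(I \right)} = - \frac{38}{3}$
$0 M{\left(10 \right)} = 0 \left(- \frac{38}{3}\right) = 0$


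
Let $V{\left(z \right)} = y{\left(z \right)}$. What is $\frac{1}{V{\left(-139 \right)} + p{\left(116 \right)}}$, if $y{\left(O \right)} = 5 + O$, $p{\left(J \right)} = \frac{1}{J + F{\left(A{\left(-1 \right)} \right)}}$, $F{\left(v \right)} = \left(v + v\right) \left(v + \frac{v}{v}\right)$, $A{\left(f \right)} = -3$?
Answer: $- \frac{128}{17151} \approx -0.0074631$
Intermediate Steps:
$F{\left(v \right)} = 2 v \left(1 + v\right)$ ($F{\left(v \right)} = 2 v \left(v + 1\right) = 2 v \left(1 + v\right)$)
$p{\left(J \right)} = \frac{1}{12 + J}$ ($p{\left(J \right)} = \frac{1}{J + 2 \left(-3\right) \left(1 - 3\right)} = \frac{1}{J + 2 \left(-3\right) \left(-2\right)} = \frac{1}{J + 12} = \frac{1}{12 + J}$)
$V{\left(z \right)} = 5 + z$
$\frac{1}{V{\left(-139 \right)} + p{\left(116 \right)}} = \frac{1}{\left(5 - 139\right) + \frac{1}{12 + 116}} = \frac{1}{-134 + \frac{1}{128}} = \frac{1}{- \frac{17151}{128}} = - \frac{128}{17151}$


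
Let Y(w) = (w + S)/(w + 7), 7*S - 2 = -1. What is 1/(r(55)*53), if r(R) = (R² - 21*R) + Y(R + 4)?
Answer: 77/7635127 ≈ 1.0085e-5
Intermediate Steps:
S = ⅐ (S = 2/7 + (⅐)*(-1) = 2/7 - ⅐ = ⅐ ≈ 0.14286)
Y(w) = (⅐ + w)/(7 + w) (Y(w) = (w + ⅐)/(w + 7) = (⅐ + w)/(7 + w))
r(R) = R² - 21*R + (29/7 + R)/(11 + R) (r(R) = (R² - 21*R) + (⅐ + (R + 4))/(7 + (R + 4)) = (R² - 21*R) + (⅐ + (4 + R))/(7 + (4 + R)) = (R² - 21*R) + (29/7 + R)/(11 + R) = R² - 21*R + (29/7 + R)/(11 + R))
1/(r(55)*53) = 1/(((29/7 + 55 + 55*(-21 + 55)*(11 + 55))/(11 + 55))*53) = 1/(((29/7 + 55 + 55*34*66)/66)*53) = 1/(((29/7 + 55 + 123420)/66)*53) = 1/(((1/66)*(864354/7))*53) = 1/((144059/77)*53) = 1/(7635127/77) = 77/7635127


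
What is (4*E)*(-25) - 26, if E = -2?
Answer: 174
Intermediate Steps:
(4*E)*(-25) - 26 = (4*(-2))*(-25) - 26 = -8*(-25) - 26 = 200 - 26 = 174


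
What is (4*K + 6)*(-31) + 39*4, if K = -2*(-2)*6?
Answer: -3006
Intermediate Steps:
K = 24 (K = 4*6 = 24)
(4*K + 6)*(-31) + 39*4 = (4*24 + 6)*(-31) + 39*4 = (96 + 6)*(-31) + 156 = 102*(-31) + 156 = -3162 + 156 = -3006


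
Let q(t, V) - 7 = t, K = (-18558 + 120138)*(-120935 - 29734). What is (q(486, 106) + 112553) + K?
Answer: -15304843974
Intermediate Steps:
K = -15304957020 (K = 101580*(-150669) = -15304957020)
q(t, V) = 7 + t
(q(486, 106) + 112553) + K = ((7 + 486) + 112553) - 15304957020 = (493 + 112553) - 15304957020 = 113046 - 15304957020 = -15304843974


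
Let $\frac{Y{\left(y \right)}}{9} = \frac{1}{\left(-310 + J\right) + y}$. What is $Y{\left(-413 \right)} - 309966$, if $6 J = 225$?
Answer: $- \frac{141654468}{457} \approx -3.0997 \cdot 10^{5}$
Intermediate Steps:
$J = \frac{75}{2}$ ($J = \frac{1}{6} \cdot 225 = \frac{75}{2} \approx 37.5$)
$Y{\left(y \right)} = \frac{9}{- \frac{545}{2} + y}$ ($Y{\left(y \right)} = \frac{9}{\left(-310 + \frac{75}{2}\right) + y} = \frac{9}{- \frac{545}{2} + y}$)
$Y{\left(-413 \right)} - 309966 = \frac{18}{-545 + 2 \left(-413\right)} - 309966 = \frac{18}{-545 - 826} - 309966 = \frac{18}{-1371} - 309966 = 18 \left(- \frac{1}{1371}\right) - 309966 = - \frac{6}{457} - 309966 = - \frac{141654468}{457}$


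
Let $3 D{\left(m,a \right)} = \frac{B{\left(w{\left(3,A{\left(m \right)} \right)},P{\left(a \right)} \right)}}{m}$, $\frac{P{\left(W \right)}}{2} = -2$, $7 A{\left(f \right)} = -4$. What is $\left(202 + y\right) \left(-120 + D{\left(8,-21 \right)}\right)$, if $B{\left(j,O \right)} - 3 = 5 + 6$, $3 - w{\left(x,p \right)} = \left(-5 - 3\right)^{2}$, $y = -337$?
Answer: $\frac{64485}{4} \approx 16121.0$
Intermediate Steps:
$A{\left(f \right)} = - \frac{4}{7}$ ($A{\left(f \right)} = \frac{1}{7} \left(-4\right) = - \frac{4}{7}$)
$P{\left(W \right)} = -4$ ($P{\left(W \right)} = 2 \left(-2\right) = -4$)
$w{\left(x,p \right)} = -61$ ($w{\left(x,p \right)} = 3 - \left(-5 - 3\right)^{2} = 3 - \left(-8\right)^{2} = 3 - 64 = -61$)
$B{\left(j,O \right)} = 14$ ($B{\left(j,O \right)} = 3 + \left(5 + 6\right) = 3 + 11 = 14$)
$D{\left(m,a \right)} = \frac{14}{3 m}$ ($D{\left(m,a \right)} = \frac{14 \frac{1}{m}}{3} = \frac{14}{3 m}$)
$\left(202 + y\right) \left(-120 + D{\left(8,-21 \right)}\right) = \left(202 - 337\right) \left(-120 + \frac{14}{3 \cdot 8}\right) = - 135 \left(-120 + \frac{14}{3} \cdot \frac{1}{8}\right) = - 135 \left(-120 + \frac{7}{12}\right) = \left(-135\right) \left(- \frac{1433}{12}\right) = \frac{64485}{4}$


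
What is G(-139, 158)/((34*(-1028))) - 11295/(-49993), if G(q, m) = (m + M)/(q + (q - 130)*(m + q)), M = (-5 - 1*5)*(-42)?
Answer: 60959964881/269812221000 ≈ 0.22593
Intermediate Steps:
M = 420 (M = (-5 - 5)*(-42) = -10*(-42) = 420)
G(q, m) = (420 + m)/(q + (-130 + q)*(m + q)) (G(q, m) = (m + 420)/(q + (q - 130)*(m + q)) = (420 + m)/(q + (-130 + q)*(m + q)))
G(-139, 158)/((34*(-1028))) - 11295/(-49993) = ((420 + 158)/((-139)² - 130*158 - 129*(-139) + 158*(-139)))/((34*(-1028))) - 11295/(-49993) = (578/(19321 - 20540 + 17931 - 21962))/(-34952) - 11295*(-1/49993) = (578/(-5250))*(-1/34952) + 11295/49993 = -1/5250*578*(-1/34952) + 11295/49993 = -289/2625*(-1/34952) + 11295/49993 = 17/5397000 + 11295/49993 = 60959964881/269812221000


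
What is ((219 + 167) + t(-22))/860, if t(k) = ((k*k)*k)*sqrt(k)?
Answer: 193/430 - 2662*I*sqrt(22)/215 ≈ 0.44884 - 58.074*I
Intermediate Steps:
t(k) = k**(7/2) (t(k) = (k**2*k)*sqrt(k) = k**3*sqrt(k) = k**(7/2))
((219 + 167) + t(-22))/860 = ((219 + 167) + (-22)**(7/2))/860 = (386 - 10648*I*sqrt(22))*(1/860) = 193/430 - 2662*I*sqrt(22)/215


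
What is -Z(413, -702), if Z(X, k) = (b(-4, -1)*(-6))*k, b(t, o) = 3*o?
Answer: 12636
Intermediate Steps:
Z(X, k) = 18*k (Z(X, k) = ((3*(-1))*(-6))*k = (-3*(-6))*k = 18*k)
-Z(413, -702) = -18*(-702) = -1*(-12636) = 12636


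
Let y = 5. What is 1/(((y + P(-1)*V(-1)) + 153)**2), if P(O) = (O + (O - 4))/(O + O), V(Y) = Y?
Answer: 1/24025 ≈ 4.1623e-5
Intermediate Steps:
P(O) = (-4 + 2*O)/(2*O) (P(O) = (O + (-4 + O))/((2*O)) = (-4 + 2*O)*(1/(2*O)) = (-4 + 2*O)/(2*O))
1/(((y + P(-1)*V(-1)) + 153)**2) = 1/(((5 + ((-2 - 1)/(-1))*(-1)) + 153)**2) = 1/(((5 - 1*(-3)*(-1)) + 153)**2) = 1/(((5 + 3*(-1)) + 153)**2) = 1/(((5 - 3) + 153)**2) = 1/((2 + 153)**2) = 1/(155**2) = 1/24025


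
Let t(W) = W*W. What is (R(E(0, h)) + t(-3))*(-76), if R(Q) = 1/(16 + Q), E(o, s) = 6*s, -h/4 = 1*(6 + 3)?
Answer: -34181/50 ≈ -683.62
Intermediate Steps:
h = -36 (h = -4*(6 + 3) = -4*9 = -36)
t(W) = W²
(R(E(0, h)) + t(-3))*(-76) = (1/(16 + 6*(-36)) + (-3)²)*(-76) = (1/(16 - 216) + 9)*(-76) = (1/(-200) + 9)*(-76) = (-1/200 + 9)*(-76) = (1799/200)*(-76) = -34181/50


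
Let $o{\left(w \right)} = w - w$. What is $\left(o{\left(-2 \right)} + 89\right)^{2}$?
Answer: $7921$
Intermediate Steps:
$o{\left(w \right)} = 0$
$\left(o{\left(-2 \right)} + 89\right)^{2} = \left(0 + 89\right)^{2} = 89^{2} = 7921$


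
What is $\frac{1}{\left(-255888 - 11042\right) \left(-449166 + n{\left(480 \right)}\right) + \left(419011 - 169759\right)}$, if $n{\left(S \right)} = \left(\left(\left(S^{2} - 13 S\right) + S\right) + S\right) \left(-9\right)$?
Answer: $\frac{1}{660717664032} \approx 1.5135 \cdot 10^{-12}$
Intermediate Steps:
$n{\left(S \right)} = - 9 S^{2} + 99 S$ ($n{\left(S \right)} = \left(\left(S^{2} - 12 S\right) + S\right) \left(-9\right) = \left(S^{2} - 11 S\right) \left(-9\right) = - 9 S^{2} + 99 S$)
$\frac{1}{\left(-255888 - 11042\right) \left(-449166 + n{\left(480 \right)}\right) + \left(419011 - 169759\right)} = \frac{1}{\left(-255888 - 11042\right) \left(-449166 + 9 \cdot 480 \left(11 - 480\right)\right) + \left(419011 - 169759\right)} = \frac{1}{- 266930 \left(-449166 + 9 \cdot 480 \left(11 - 480\right)\right) + \left(419011 - 169759\right)} = \frac{1}{- 266930 \left(-449166 + 9 \cdot 480 \left(-469\right)\right) + 249252} = \frac{1}{- 266930 \left(-449166 - 2026080\right) + 249252} = \frac{1}{\left(-266930\right) \left(-2475246\right) + 249252} = \frac{1}{660717414780 + 249252} = \frac{1}{660717664032}$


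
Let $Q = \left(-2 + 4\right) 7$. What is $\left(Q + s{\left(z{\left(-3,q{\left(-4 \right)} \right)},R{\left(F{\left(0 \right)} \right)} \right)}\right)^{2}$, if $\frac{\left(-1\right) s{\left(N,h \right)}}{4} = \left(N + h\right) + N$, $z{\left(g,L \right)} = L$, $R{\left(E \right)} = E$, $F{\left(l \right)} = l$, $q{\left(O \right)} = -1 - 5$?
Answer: $3844$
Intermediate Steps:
$q{\left(O \right)} = -6$
$s{\left(N,h \right)} = - 8 N - 4 h$ ($s{\left(N,h \right)} = - 4 \left(\left(N + h\right) + N\right) = - 4 \left(h + 2 N\right) = - 8 N - 4 h$)
$Q = 14$ ($Q = 2 \cdot 7 = 14$)
$\left(Q + s{\left(z{\left(-3,q{\left(-4 \right)} \right)},R{\left(F{\left(0 \right)} \right)} \right)}\right)^{2} = \left(14 - -48\right)^{2} = \left(14 + \left(48 + 0\right)\right)^{2} = \left(14 + 48\right)^{2} = 62^{2} = 3844$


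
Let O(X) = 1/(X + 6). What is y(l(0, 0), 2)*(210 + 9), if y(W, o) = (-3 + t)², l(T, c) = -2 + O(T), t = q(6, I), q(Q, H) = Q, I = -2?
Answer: 1971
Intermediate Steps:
t = 6
O(X) = 1/(6 + X)
l(T, c) = -2 + 1/(6 + T)
y(W, o) = 9 (y(W, o) = (-3 + 6)² = 3² = 9)
y(l(0, 0), 2)*(210 + 9) = 9*(210 + 9) = 9*219 = 1971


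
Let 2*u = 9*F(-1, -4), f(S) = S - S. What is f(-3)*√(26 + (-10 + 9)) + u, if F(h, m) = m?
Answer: -18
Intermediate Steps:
f(S) = 0
u = -18 (u = (9*(-4))/2 = (½)*(-36) = -18)
f(-3)*√(26 + (-10 + 9)) + u = 0*√(26 + (-10 + 9)) - 18 = 0*√(26 - 1) - 18 = 0*√25 - 18 = 0*5 - 18 = 0 - 18 = -18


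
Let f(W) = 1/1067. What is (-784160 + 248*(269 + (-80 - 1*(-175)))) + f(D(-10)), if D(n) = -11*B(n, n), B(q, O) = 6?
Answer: -740378495/1067 ≈ -6.9389e+5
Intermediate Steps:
D(n) = -66 (D(n) = -11*6 = -66)
f(W) = 1/1067
(-784160 + 248*(269 + (-80 - 1*(-175)))) + f(D(-10)) = (-784160 + 248*(269 + (-80 - 1*(-175)))) + 1/1067 = (-784160 + 248*(269 + (-80 + 175))) + 1/1067 = (-784160 + 248*(269 + 95)) + 1/1067 = (-784160 + 248*364) + 1/1067 = (-784160 + 90272) + 1/1067 = -693888 + 1/1067 = -740378495/1067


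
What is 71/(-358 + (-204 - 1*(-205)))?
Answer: -71/357 ≈ -0.19888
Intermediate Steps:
71/(-358 + (-204 - 1*(-205))) = 71/(-358 + (-204 + 205)) = 71/(-358 + 1) = 71/(-357) = 71*(-1/357) = -71/357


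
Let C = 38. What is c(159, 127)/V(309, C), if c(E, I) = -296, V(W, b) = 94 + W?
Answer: -296/403 ≈ -0.73449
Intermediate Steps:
c(159, 127)/V(309, C) = -296/(94 + 309) = -296/403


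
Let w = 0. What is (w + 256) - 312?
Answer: -56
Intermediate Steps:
(w + 256) - 312 = (0 + 256) - 312 = 256 - 312 = -56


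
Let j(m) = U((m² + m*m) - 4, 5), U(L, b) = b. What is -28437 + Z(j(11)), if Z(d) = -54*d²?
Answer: -29787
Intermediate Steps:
j(m) = 5
-28437 + Z(j(11)) = -28437 - 54*5² = -28437 - 54*25 = -28437 - 1350 = -29787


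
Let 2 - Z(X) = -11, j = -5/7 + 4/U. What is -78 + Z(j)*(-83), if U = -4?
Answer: -1157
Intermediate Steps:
j = -12/7 (j = -5/7 + 4/(-4) = -5*1/7 + 4*(-1/4) = -5/7 - 1 = -12/7 ≈ -1.7143)
Z(X) = 13 (Z(X) = 2 - 1*(-11) = 2 + 11 = 13)
-78 + Z(j)*(-83) = -78 + 13*(-83) = -78 - 1079 = -1157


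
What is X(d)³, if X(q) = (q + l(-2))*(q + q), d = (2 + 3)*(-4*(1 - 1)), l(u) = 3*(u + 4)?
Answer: 0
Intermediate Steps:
l(u) = 12 + 3*u (l(u) = 3*(4 + u) = 12 + 3*u)
d = 0 (d = 5*(-4*0) = 5*0 = 0)
X(q) = 2*q*(6 + q) (X(q) = (q + (12 + 3*(-2)))*(q + q) = (q + (12 - 6))*(2*q) = (q + 6)*(2*q) = (6 + q)*(2*q) = 2*q*(6 + q))
X(d)³ = (2*0*(6 + 0))³ = (2*0*6)³ = 0³ = 0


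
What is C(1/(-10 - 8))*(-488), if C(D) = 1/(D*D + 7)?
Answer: -158112/2269 ≈ -69.684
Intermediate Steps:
C(D) = 1/(7 + D²) (C(D) = 1/(D² + 7) = 1/(7 + D²))
C(1/(-10 - 8))*(-488) = -488/(7 + (1/(-10 - 8))²) = -488/(7 + (1/(-18))²) = -488/(7 + (-1/18)²) = -488/(7 + 1/324) = -488/(2269/324) = (324/2269)*(-488) = -158112/2269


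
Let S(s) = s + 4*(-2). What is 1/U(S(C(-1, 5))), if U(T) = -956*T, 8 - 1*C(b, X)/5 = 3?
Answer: -1/16252 ≈ -6.1531e-5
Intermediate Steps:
C(b, X) = 25 (C(b, X) = 40 - 5*3 = 40 - 15 = 25)
S(s) = -8 + s (S(s) = s - 8 = -8 + s)
1/U(S(C(-1, 5))) = 1/(-956*(-8 + 25)) = 1/(-956*17) = 1/(-16252) = -1/16252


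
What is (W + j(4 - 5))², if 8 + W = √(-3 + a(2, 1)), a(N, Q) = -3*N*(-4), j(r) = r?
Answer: (9 - √21)² ≈ 19.514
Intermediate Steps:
a(N, Q) = 12*N
W = -8 + √21 (W = -8 + √(-3 + 12*2) = -8 + √(-3 + 24) = -8 + √21 ≈ -3.4174)
(W + j(4 - 5))² = ((-8 + √21) + (4 - 5))² = ((-8 + √21) - 1)² = (-9 + √21)²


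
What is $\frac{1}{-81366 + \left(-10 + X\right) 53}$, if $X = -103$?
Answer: $- \frac{1}{87355} \approx -1.1448 \cdot 10^{-5}$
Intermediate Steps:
$\frac{1}{-81366 + \left(-10 + X\right) 53} = \frac{1}{-81366 + \left(-10 - 103\right) 53} = \frac{1}{-81366 - 5989} = \frac{1}{-87355} = - \frac{1}{87355}$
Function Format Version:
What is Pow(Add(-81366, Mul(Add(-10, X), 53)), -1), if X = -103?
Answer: Rational(-1, 87355) ≈ -1.1448e-5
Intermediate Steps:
Pow(Add(-81366, Mul(Add(-10, X), 53)), -1) = Pow(Add(-81366, Mul(Add(-10, -103), 53)), -1) = Pow(Add(-81366, Mul(-113, 53)), -1) = Pow(Add(-81366, -5989), -1) = Pow(-87355, -1) = Rational(-1, 87355)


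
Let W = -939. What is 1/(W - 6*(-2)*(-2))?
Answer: -1/963 ≈ -0.0010384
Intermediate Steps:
1/(W - 6*(-2)*(-2)) = 1/(-939 - 6*(-2)*(-2)) = 1/(-939 + 12*(-2)) = 1/(-939 - 24) = 1/(-963) = -1/963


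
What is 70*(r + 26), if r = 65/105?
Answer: 5590/3 ≈ 1863.3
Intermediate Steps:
r = 13/21 (r = 65*(1/105) = 13/21 ≈ 0.61905)
70*(r + 26) = 70*(13/21 + 26) = 70*(559/21) = 5590/3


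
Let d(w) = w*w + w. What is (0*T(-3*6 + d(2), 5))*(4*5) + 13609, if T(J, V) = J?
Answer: 13609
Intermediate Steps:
d(w) = w + w² (d(w) = w² + w = w + w²)
(0*T(-3*6 + d(2), 5))*(4*5) + 13609 = (0*(-3*6 + 2*(1 + 2)))*(4*5) + 13609 = (0*(-18 + 2*3))*20 + 13609 = (0*(-18 + 6))*20 + 13609 = (0*(-12))*20 + 13609 = 0*20 + 13609 = 0 + 13609 = 13609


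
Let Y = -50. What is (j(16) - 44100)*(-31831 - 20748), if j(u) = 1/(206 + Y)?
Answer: 361722435821/156 ≈ 2.3187e+9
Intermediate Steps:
j(u) = 1/156 (j(u) = 1/(206 - 50) = 1/156)
(j(16) - 44100)*(-31831 - 20748) = (1/156 - 44100)*(-31831 - 20748) = -6879599/156*(-52579) = 361722435821/156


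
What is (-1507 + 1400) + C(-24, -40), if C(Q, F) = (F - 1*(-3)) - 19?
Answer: -163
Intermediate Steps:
C(Q, F) = -16 + F (C(Q, F) = (F + 3) - 19 = (3 + F) - 19 = -16 + F)
(-1507 + 1400) + C(-24, -40) = (-1507 + 1400) + (-16 - 40) = -107 - 56 = -163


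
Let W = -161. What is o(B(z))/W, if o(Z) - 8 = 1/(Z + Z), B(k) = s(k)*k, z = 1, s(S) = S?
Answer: -17/322 ≈ -0.052795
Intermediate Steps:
B(k) = k**2 (B(k) = k*k = k**2)
o(Z) = 8 + 1/(2*Z) (o(Z) = 8 + 1/(Z + Z) = 8 + 1/(2*Z))
o(B(z))/W = (8 + 1/(2*(1**2)))/(-161) = (8 + (1/2)/1)*(-1/161) = (8 + (1/2)*1)*(-1/161) = (8 + 1/2)*(-1/161) = (17/2)*(-1/161) = -17/322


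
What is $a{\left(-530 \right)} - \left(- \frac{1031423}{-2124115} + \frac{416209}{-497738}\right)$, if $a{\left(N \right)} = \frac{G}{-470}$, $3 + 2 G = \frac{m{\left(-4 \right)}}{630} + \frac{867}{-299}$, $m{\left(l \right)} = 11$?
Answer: $\frac{954429066046214911}{2674363125965239800} \approx 0.35688$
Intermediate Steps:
$G = - \frac{1108031}{376740}$ ($G = - \frac{3}{2} + \frac{\frac{11}{630} + \frac{867}{-299}}{2} = - \frac{3}{2} + \frac{11 \cdot \frac{1}{630} + 867 \left(- \frac{1}{299}\right)}{2} = - \frac{3}{2} + \frac{\frac{11}{630} - \frac{867}{299}}{2} = - \frac{3}{2} + \frac{1}{2} \left(- \frac{542921}{188370}\right) = - \frac{3}{2} - \frac{542921}{376740} = - \frac{1108031}{376740} \approx -2.9411$)
$a{\left(N \right)} = \frac{1108031}{177067800}$ ($a{\left(N \right)} = - \frac{1108031}{376740 \left(-470\right)} = \left(- \frac{1108031}{376740}\right) \left(- \frac{1}{470}\right) = \frac{1108031}{177067800}$)
$a{\left(-530 \right)} - \left(- \frac{1031423}{-2124115} + \frac{416209}{-497738}\right) = \frac{1108031}{177067800} - \left(- \frac{1031423}{-2124115} + \frac{416209}{-497738}\right) = \frac{1108031}{177067800} - \left(\left(-1031423\right) \left(- \frac{1}{2124115}\right) + 416209 \left(- \frac{1}{497738}\right)\right) = \frac{1108031}{177067800} - \left(\frac{1031423}{2124115} - \frac{416209}{497738}\right) = \frac{1108031}{177067800} - - \frac{370697358861}{1057252751870} = \frac{1108031}{177067800} + \frac{370697358861}{1057252751870} = \frac{954429066046214911}{2674363125965239800}$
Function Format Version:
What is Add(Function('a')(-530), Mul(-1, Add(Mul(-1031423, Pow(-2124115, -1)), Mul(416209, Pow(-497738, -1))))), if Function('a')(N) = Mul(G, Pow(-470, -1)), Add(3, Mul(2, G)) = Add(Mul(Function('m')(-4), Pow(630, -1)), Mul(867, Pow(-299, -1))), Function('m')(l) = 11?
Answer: Rational(954429066046214911, 2674363125965239800) ≈ 0.35688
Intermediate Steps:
G = Rational(-1108031, 376740) (G = Add(Rational(-3, 2), Mul(Rational(1, 2), Add(Mul(11, Pow(630, -1)), Mul(867, Pow(-299, -1))))) = Add(Rational(-3, 2), Mul(Rational(1, 2), Add(Mul(11, Rational(1, 630)), Mul(867, Rational(-1, 299))))) = Add(Rational(-3, 2), Mul(Rational(1, 2), Add(Rational(11, 630), Rational(-867, 299)))) = Add(Rational(-3, 2), Mul(Rational(1, 2), Rational(-542921, 188370))) = Add(Rational(-3, 2), Rational(-542921, 376740)) = Rational(-1108031, 376740) ≈ -2.9411)
Function('a')(N) = Rational(1108031, 177067800) (Function('a')(N) = Mul(Rational(-1108031, 376740), Pow(-470, -1)) = Mul(Rational(-1108031, 376740), Rational(-1, 470)) = Rational(1108031, 177067800))
Add(Function('a')(-530), Mul(-1, Add(Mul(-1031423, Pow(-2124115, -1)), Mul(416209, Pow(-497738, -1))))) = Add(Rational(1108031, 177067800), Mul(-1, Add(Mul(-1031423, Pow(-2124115, -1)), Mul(416209, Pow(-497738, -1))))) = Add(Rational(1108031, 177067800), Mul(-1, Add(Mul(-1031423, Rational(-1, 2124115)), Mul(416209, Rational(-1, 497738))))) = Add(Rational(1108031, 177067800), Mul(-1, Add(Rational(1031423, 2124115), Rational(-416209, 497738)))) = Add(Rational(1108031, 177067800), Mul(-1, Rational(-370697358861, 1057252751870))) = Add(Rational(1108031, 177067800), Rational(370697358861, 1057252751870)) = Rational(954429066046214911, 2674363125965239800)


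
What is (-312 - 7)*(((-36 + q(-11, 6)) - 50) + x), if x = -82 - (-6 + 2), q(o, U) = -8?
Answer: 54868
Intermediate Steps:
x = -78 (x = -82 - (-4) = -82 - 1*(-4) = -82 + 4 = -78)
(-312 - 7)*(((-36 + q(-11, 6)) - 50) + x) = (-312 - 7)*(((-36 - 8) - 50) - 78) = -319*((-44 - 50) - 78) = -319*(-94 - 78) = -319*(-172) = 54868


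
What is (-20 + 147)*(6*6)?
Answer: 4572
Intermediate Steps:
(-20 + 147)*(6*6) = 127*36 = 4572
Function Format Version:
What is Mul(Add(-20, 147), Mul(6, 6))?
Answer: 4572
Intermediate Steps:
Mul(Add(-20, 147), Mul(6, 6)) = Mul(127, 36) = 4572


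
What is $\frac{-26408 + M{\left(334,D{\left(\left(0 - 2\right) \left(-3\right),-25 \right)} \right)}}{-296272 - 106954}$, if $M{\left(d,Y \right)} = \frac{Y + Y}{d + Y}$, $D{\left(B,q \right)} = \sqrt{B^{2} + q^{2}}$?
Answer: $\frac{1464258241}{22357873635} - \frac{334 \sqrt{661}}{22357873635} \approx 0.065491$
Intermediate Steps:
$M{\left(d,Y \right)} = \frac{2 Y}{Y + d}$
$\frac{-26408 + M{\left(334,D{\left(\left(0 - 2\right) \left(-3\right),-25 \right)} \right)}}{-296272 - 106954} = \frac{-26408 + \frac{2 \sqrt{\left(\left(0 - 2\right) \left(-3\right)\right)^{2} + \left(-25\right)^{2}}}{\sqrt{\left(\left(0 - 2\right) \left(-3\right)\right)^{2} + \left(-25\right)^{2}} + 334}}{-296272 - 106954} = \frac{-26408 + \frac{2 \sqrt{\left(\left(-2\right) \left(-3\right)\right)^{2} + 625}}{\sqrt{\left(\left(-2\right) \left(-3\right)\right)^{2} + 625} + 334}}{-403226} = \left(-26408 + \frac{2 \sqrt{6^{2} + 625}}{\sqrt{6^{2} + 625} + 334}\right) \left(- \frac{1}{403226}\right) = \left(-26408 + \frac{2 \sqrt{36 + 625}}{\sqrt{36 + 625} + 334}\right) \left(- \frac{1}{403226}\right) = \left(-26408 + \frac{2 \sqrt{661}}{\sqrt{661} + 334}\right) \left(- \frac{1}{403226}\right) = \left(-26408 + \frac{2 \sqrt{661}}{334 + \sqrt{661}}\right) \left(- \frac{1}{403226}\right) = \frac{13204}{201613} - \frac{\sqrt{661}}{201613 \left(334 + \sqrt{661}\right)}$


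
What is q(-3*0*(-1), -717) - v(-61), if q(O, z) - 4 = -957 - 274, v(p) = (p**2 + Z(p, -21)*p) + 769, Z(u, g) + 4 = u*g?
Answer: 72180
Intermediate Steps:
Z(u, g) = -4 + g*u (Z(u, g) = -4 + u*g = -4 + g*u)
v(p) = 769 + p**2 + p*(-4 - 21*p) (v(p) = (p**2 + (-4 - 21*p)*p) + 769 = (p**2 + p*(-4 - 21*p)) + 769 = 769 + p**2 + p*(-4 - 21*p))
q(O, z) = -1227 (q(O, z) = 4 + (-957 - 274) = 4 - 1231 = -1227)
q(-3*0*(-1), -717) - v(-61) = -1227 - (769 - 20*(-61)**2 - 4*(-61)) = -1227 - (769 - 20*3721 + 244) = -1227 - (769 - 74420 + 244) = -1227 - 1*(-73407) = -1227 + 73407 = 72180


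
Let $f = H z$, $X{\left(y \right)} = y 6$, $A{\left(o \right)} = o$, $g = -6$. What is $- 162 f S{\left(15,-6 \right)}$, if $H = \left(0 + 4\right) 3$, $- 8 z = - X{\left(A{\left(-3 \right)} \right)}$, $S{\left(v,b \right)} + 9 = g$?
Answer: $-65610$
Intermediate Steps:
$S{\left(v,b \right)} = -15$ ($S{\left(v,b \right)} = -9 - 6 = -15$)
$X{\left(y \right)} = 6 y$
$z = - \frac{9}{4}$ ($z = - \frac{\left(-1\right) 6 \left(-3\right)}{8} = - \frac{\left(-1\right) \left(-18\right)}{8} = \left(- \frac{1}{8}\right) 18 = - \frac{9}{4} \approx -2.25$)
$H = 12$ ($H = 4 \cdot 3 = 12$)
$f = -27$ ($f = 12 \left(- \frac{9}{4}\right) = -27$)
$- 162 f S{\left(15,-6 \right)} = \left(-162\right) \left(-27\right) \left(-15\right) = 4374 \left(-15\right) = -65610$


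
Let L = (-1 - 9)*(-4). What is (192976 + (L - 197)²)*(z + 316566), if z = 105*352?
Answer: 76936095750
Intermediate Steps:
z = 36960
L = 40 (L = -10*(-4) = 40)
(192976 + (L - 197)²)*(z + 316566) = (192976 + (40 - 197)²)*(36960 + 316566) = (192976 + (-157)²)*353526 = (192976 + 24649)*353526 = 217625*353526 = 76936095750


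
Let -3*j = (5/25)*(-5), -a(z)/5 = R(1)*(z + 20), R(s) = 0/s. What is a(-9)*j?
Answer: 0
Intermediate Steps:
R(s) = 0
a(z) = 0 (a(z) = -0*(z + 20) = -0*(20 + z) = -5*0 = 0)
j = 1/3 (j = -5/25*(-5)/3 = -5*(1/25)*(-5)/3 = -(-5)/15 = -1/3*(-1) = 1/3 ≈ 0.33333)
a(-9)*j = 0*(1/3) = 0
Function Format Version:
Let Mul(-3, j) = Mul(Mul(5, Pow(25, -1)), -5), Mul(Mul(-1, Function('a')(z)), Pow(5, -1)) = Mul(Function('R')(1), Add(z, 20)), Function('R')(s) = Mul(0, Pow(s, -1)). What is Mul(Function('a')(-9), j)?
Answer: 0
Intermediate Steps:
Function('R')(s) = 0
Function('a')(z) = 0 (Function('a')(z) = Mul(-5, Mul(0, Add(z, 20))) = Mul(-5, Mul(0, Add(20, z))) = Mul(-5, 0) = 0)
j = Rational(1, 3) (j = Mul(Rational(-1, 3), Mul(Mul(5, Pow(25, -1)), -5)) = Mul(Rational(-1, 3), Mul(Mul(5, Rational(1, 25)), -5)) = Mul(Rational(-1, 3), Mul(Rational(1, 5), -5)) = Mul(Rational(-1, 3), -1) = Rational(1, 3) ≈ 0.33333)
Mul(Function('a')(-9), j) = Mul(0, Rational(1, 3)) = 0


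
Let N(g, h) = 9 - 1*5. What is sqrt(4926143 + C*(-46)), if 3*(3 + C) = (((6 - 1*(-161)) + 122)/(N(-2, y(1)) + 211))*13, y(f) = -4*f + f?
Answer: sqrt(2049344582835)/645 ≈ 2219.5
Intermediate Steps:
y(f) = -3*f
N(g, h) = 4 (N(g, h) = 9 - 5 = 4)
C = 1822/645 (C = -3 + ((((6 - 1*(-161)) + 122)/(4 + 211))*13)/3 = -3 + ((((6 + 161) + 122)/215)*13)/3 = -3 + (((167 + 122)*(1/215))*13)/3 = -3 + ((289*(1/215))*13)/3 = -3 + ((289/215)*13)/3 = -3 + (1/3)*(3757/215) = -3 + 3757/645 = 1822/645 ≈ 2.8248)
sqrt(4926143 + C*(-46)) = sqrt(4926143 + (1822/645)*(-46)) = sqrt(4926143 - 83812/645) = sqrt(3177278423/645) = sqrt(2049344582835)/645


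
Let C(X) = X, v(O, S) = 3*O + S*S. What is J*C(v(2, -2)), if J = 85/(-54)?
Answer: -425/27 ≈ -15.741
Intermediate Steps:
v(O, S) = S² + 3*O (v(O, S) = 3*O + S² = S² + 3*O)
J = -85/54 (J = 85*(-1/54) = -85/54 ≈ -1.5741)
J*C(v(2, -2)) = -85*((-2)² + 3*2)/54 = -85*(4 + 6)/54 = -85/54*10 = -425/27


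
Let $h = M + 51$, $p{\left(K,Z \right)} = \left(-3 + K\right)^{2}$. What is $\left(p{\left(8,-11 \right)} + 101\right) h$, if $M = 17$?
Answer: $8568$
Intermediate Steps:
$h = 68$ ($h = 17 + 51 = 68$)
$\left(p{\left(8,-11 \right)} + 101\right) h = \left(\left(-3 + 8\right)^{2} + 101\right) 68 = \left(5^{2} + 101\right) 68 = \left(25 + 101\right) 68 = 126 \cdot 68 = 8568$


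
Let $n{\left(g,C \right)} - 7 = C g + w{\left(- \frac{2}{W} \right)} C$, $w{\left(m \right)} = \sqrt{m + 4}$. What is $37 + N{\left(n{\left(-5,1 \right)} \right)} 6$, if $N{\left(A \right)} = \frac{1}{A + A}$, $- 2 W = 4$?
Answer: $31 + 3 \sqrt{5} \approx 37.708$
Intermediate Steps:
$W = -2$ ($W = \left(- \frac{1}{2}\right) 4 = -2$)
$w{\left(m \right)} = \sqrt{4 + m}$
$n{\left(g,C \right)} = 7 + C g + C \sqrt{5}$ ($n{\left(g,C \right)} = 7 + \left(C g + \sqrt{4 - \frac{2}{-2}} C\right) = 7 + \left(C g + \sqrt{4 - -1} C\right) = 7 + \left(C g + \sqrt{4 + 1} C\right) = 7 + \left(C g + \sqrt{5} C\right) = 7 + \left(C g + C \sqrt{5}\right) = 7 + C g + C \sqrt{5}$)
$N{\left(A \right)} = \frac{1}{2 A}$
$37 + N{\left(n{\left(-5,1 \right)} \right)} 6 = 37 + \frac{1}{2 \left(7 + 1 \left(-5\right) + 1 \sqrt{5}\right)} 6 = 37 + \frac{1}{2 \left(7 - 5 + \sqrt{5}\right)} 6 = 37 + \frac{1}{2 \left(2 + \sqrt{5}\right)} 6 = 37 + \frac{3}{2 + \sqrt{5}}$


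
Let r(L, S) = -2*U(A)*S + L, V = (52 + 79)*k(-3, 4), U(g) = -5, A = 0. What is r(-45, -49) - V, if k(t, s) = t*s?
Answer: 1037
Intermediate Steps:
k(t, s) = s*t
V = -1572 (V = (52 + 79)*(4*(-3)) = 131*(-12) = -1572)
r(L, S) = L + 10*S (r(L, S) = -(-10)*S + L = 10*S + L = L + 10*S)
r(-45, -49) - V = (-45 + 10*(-49)) - 1*(-1572) = (-45 - 490) + 1572 = -535 + 1572 = 1037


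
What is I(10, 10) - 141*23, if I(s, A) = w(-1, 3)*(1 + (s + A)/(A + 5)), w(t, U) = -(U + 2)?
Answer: -9764/3 ≈ -3254.7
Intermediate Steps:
w(t, U) = -2 - U (w(t, U) = -(2 + U) = -2 - U)
I(s, A) = -5 - 5*(A + s)/(5 + A) (I(s, A) = (-2 - 1*3)*(1 + (s + A)/(A + 5)) = (-2 - 3)*(1 + (A + s)/(5 + A)) = -5*(1 + (A + s)/(5 + A)) = -5 - 5*(A + s)/(5 + A))
I(10, 10) - 141*23 = 5*(-5 - 1*10 - 2*10)/(5 + 10) - 141*23 = 5*(-5 - 10 - 20)/15 - 3243 = 5*(1/15)*(-35) - 3243 = -35/3 - 3243 = -9764/3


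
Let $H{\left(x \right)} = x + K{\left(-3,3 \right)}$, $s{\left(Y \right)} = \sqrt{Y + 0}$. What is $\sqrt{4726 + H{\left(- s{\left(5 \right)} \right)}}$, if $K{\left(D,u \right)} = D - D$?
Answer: $\sqrt{4726 - \sqrt{5}} \approx 68.73$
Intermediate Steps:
$K{\left(D,u \right)} = 0$
$s{\left(Y \right)} = \sqrt{Y}$
$H{\left(x \right)} = x$ ($H{\left(x \right)} = x + 0 = x$)
$\sqrt{4726 + H{\left(- s{\left(5 \right)} \right)}} = \sqrt{4726 - \sqrt{5}}$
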